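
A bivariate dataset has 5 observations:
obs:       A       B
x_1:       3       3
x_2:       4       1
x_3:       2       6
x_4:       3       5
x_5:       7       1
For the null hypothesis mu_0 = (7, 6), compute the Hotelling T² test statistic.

Step 1 — sample mean vector:
  mean(A) = (3 + 4 + 2 + 3 + 7) / 5 = 19/5 = 3.8
  mean(B) = (3 + 1 + 6 + 5 + 1) / 5 = 16/5 = 3.2
  x̄ = (3.8, 3.2),  deviation x̄ - mu_0 = (3.8, 3.2) - (7, 6) = (-3.2, -2.8).

Step 2 — sample covariance matrix, S[i,j] = (1/(n-1)) · Σ_k (x_{k,i} - mean_i) · (x_{k,j} - mean_j), divisor n-1 = 4:
  S[A,A] = ((-0.8)·(-0.8) + (0.2)·(0.2) + (-1.8)·(-1.8) + (-0.8)·(-0.8) + (3.2)·(3.2)) / 4 = 14.8/4 = 3.7
  S[A,B] = ((-0.8)·(-0.2) + (0.2)·(-2.2) + (-1.8)·(2.8) + (-0.8)·(1.8) + (3.2)·(-2.2)) / 4 = -13.8/4 = -3.45
  S[B,B] = ((-0.2)·(-0.2) + (-2.2)·(-2.2) + (2.8)·(2.8) + (1.8)·(1.8) + (-2.2)·(-2.2)) / 4 = 20.8/4 = 5.2
  S = [[3.7, -3.45],
 [-3.45, 5.2]].

Step 3 — invert S. det(S) = 3.7·5.2 - (-3.45)² = 7.3375.
  S^{-1} = (1/det) · [[d, -b], [-b, a]] = [[0.7087, 0.4702],
 [0.4702, 0.5043]].

Step 4 — quadratic form (x̄ - mu_0)^T · S^{-1} · (x̄ - mu_0):
  S^{-1} · (x̄ - mu_0) = (-3.5843, -2.9165),
  (x̄ - mu_0)^T · [...] = (-3.2)·(-3.5843) + (-2.8)·(-2.9165) = 19.6361.

Step 5 — scale by n: T² = 5 · 19.6361 = 98.1806.

T² ≈ 98.1806


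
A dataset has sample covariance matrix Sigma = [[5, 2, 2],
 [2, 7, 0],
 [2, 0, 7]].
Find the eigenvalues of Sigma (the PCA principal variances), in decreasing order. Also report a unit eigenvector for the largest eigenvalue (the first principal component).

Step 1 — characteristic polynomial p(λ) = det(λI - Sigma) = λ³ - tr·λ² + c_1·λ - det, where tr = trace, c_1 = sum of the principal 2×2 minors, det = det(Sigma):
  tr = 5 + 7 + 7 = 19,
  c_1 = (5·7 - (2)²) + (5·7 - (2)²) + (7·7 - (0)²) = 31 + 31 + 49 = 111,
  det = 5·(7·7 - (0)²) - (2)·((2)·7 - (0)·(2)) + (2)·((2)·(0) - 7·(2)) = 5·(49) - (2)·(14) + (2)·(-14) = 189.
  So p(λ) = λ³ - 19λ² + 111λ - 189.
Step 2 — look for an integer root (rational root theorem: any rational root is an integer divisor of 189). Testing λ = 3:
  p(3) = 27 - 171 + 333 - 189 = 0  ✓
  Dividing out (λ - 3): p(λ) = (λ - 3)(λ² - 16λ + 63).
Step 3 — remaining eigenvalues from the quadratic λ² - 16λ + 63 = 0:
  Δ = 16² - 4·63 = 256 - 252 = 4,  λ = (16 ± √4)/2 = (16 ± 2)/2 = 9 or 7.
  Sorted: λ_1 = 9,  λ_2 = 7,  λ_3 = 3  (check: sum = 19 = tr ✓).

Step 4 — unit eigenvector for λ_1 = 9: v spans the null space of (Sigma - λ_1 I), whose rows are
  r_1 = (-4, 2, 2),  r_2 = (2, -2, 0),  r_3 = (2, 0, -2).
  v is orthogonal to every row, so take v ∝ r_1 × r_2 = ((2)·(0) - (2)·(-2), (2)·(2) - (-4)·(0), (-4)·(-2) - (2)·(2)) = (4, 4, 4).
  Rescale (divide by 4): u = (1, 1, 1).
  ||u|| = √((1)² + (1)² + (1)²) = √(3) ≈ 1.7321,  v_1 = u/||u|| ≈ (0.5774, 0.5774, 0.5774) (||v_1|| = 1).

λ_1 = 9,  λ_2 = 7,  λ_3 = 3;  v_1 ≈ (0.5774, 0.5774, 0.5774)


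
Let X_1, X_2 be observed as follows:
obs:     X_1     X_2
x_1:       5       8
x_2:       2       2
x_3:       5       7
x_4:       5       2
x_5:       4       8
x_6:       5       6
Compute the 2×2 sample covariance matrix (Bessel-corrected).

Step 1 — column means:
  mean(X_1) = (5 + 2 + 5 + 5 + 4 + 5) / 6 = 26/6 = 4.3333
  mean(X_2) = (8 + 2 + 7 + 2 + 8 + 6) / 6 = 33/6 = 5.5

Step 2 — sample covariance S[i,j] = (1/(n-1)) · Σ_k (x_{k,i} - mean_i) · (x_{k,j} - mean_j), with n-1 = 5.
  S[X_1,X_1] = ((0.6667)·(0.6667) + (-2.3333)·(-2.3333) + (0.6667)·(0.6667) + (0.6667)·(0.6667) + (-0.3333)·(-0.3333) + (0.6667)·(0.6667)) / 5 = 7.3333/5 = 1.4667
  S[X_1,X_2] = ((0.6667)·(2.5) + (-2.3333)·(-3.5) + (0.6667)·(1.5) + (0.6667)·(-3.5) + (-0.3333)·(2.5) + (0.6667)·(0.5)) / 5 = 8/5 = 1.6
  S[X_2,X_2] = ((2.5)·(2.5) + (-3.5)·(-3.5) + (1.5)·(1.5) + (-3.5)·(-3.5) + (2.5)·(2.5) + (0.5)·(0.5)) / 5 = 39.5/5 = 7.9

S is symmetric (S[j,i] = S[i,j]). Assembling:

S = [[1.4667, 1.6],
 [1.6, 7.9]]


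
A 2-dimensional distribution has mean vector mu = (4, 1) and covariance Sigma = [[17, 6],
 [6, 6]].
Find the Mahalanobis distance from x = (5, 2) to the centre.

Step 1 — centre the observation: (x - mu) = (1, 1).

Step 2 — invert Sigma. det(Sigma) = 17·6 - (6)² = 66.
  Sigma^{-1} = (1/det) · [[d, -b], [-b, a]] = [[0.0909, -0.0909],
 [-0.0909, 0.2576]].

Step 3 — form the quadratic (x - mu)^T · Sigma^{-1} · (x - mu):
  Sigma^{-1} · (x - mu) = (0, 0.1667).
  (x - mu)^T · [Sigma^{-1} · (x - mu)] = (1)·(0) + (1)·(0.1667) = 0.1667.

Step 4 — take square root: d = √(0.1667) ≈ 0.4082.

d(x, mu) = √(0.1667) ≈ 0.4082


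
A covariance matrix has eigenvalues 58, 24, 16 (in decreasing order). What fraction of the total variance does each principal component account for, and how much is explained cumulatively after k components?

Step 1 — total variance = trace(Sigma) = Σ λ_i = 58 + 24 + 16 = 98.

Step 2 — fraction explained by component i = λ_i / Σ λ:
  PC1: 58/98 = 0.5918
  PC2: 24/98 = 0.2449
  PC3: 16/98 = 0.1633

Step 3 — cumulative fraction after k components = (λ_1 + ... + λ_k) / Σ λ:
  k = 1: 58/98 = 0.5918
  k = 2: (58 + 24)/98 = 82/98 = 0.8367
  k = 3: (58 + 24 + 16)/98 = 98/98 = 1

Summary (fraction, with percent):

explained: PC1 0.5918 (59.18%), PC2 0.2449 (24.49%), PC3 0.1633 (16.33%);  cumulative: 0.5918, 0.8367, 1


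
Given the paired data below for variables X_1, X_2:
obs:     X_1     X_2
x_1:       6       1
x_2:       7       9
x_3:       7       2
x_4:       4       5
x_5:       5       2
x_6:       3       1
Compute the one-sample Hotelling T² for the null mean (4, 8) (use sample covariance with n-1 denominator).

Step 1 — sample mean vector:
  mean(X_1) = (6 + 7 + 7 + 4 + 5 + 3) / 6 = 32/6 = 5.3333
  mean(X_2) = (1 + 9 + 2 + 5 + 2 + 1) / 6 = 20/6 = 3.3333
  x̄ = (5.3333, 3.3333),  deviation x̄ - mu_0 = (5.3333, 3.3333) - (4, 8) = (1.3333, -4.6667).

Step 2 — sample covariance matrix, S[i,j] = (1/(n-1)) · Σ_k (x_{k,i} - mean_i) · (x_{k,j} - mean_j), divisor n-1 = 5:
  S[X_1,X_1] = ((0.6667)·(0.6667) + (1.6667)·(1.6667) + (1.6667)·(1.6667) + (-1.3333)·(-1.3333) + (-0.3333)·(-0.3333) + (-2.3333)·(-2.3333)) / 5 = 13.3333/5 = 2.6667
  S[X_1,X_2] = ((0.6667)·(-2.3333) + (1.6667)·(5.6667) + (1.6667)·(-1.3333) + (-1.3333)·(1.6667) + (-0.3333)·(-1.3333) + (-2.3333)·(-2.3333)) / 5 = 9.3333/5 = 1.8667
  S[X_2,X_2] = ((-2.3333)·(-2.3333) + (5.6667)·(5.6667) + (-1.3333)·(-1.3333) + (1.6667)·(1.6667) + (-1.3333)·(-1.3333) + (-2.3333)·(-2.3333)) / 5 = 49.3333/5 = 9.8667
  S = [[2.6667, 1.8667],
 [1.8667, 9.8667]].

Step 3 — invert S. det(S) = 2.6667·9.8667 - (1.8667)² = 22.8267.
  S^{-1} = (1/det) · [[d, -b], [-b, a]] = [[0.4322, -0.0818],
 [-0.0818, 0.1168]].

Step 4 — quadratic form (x̄ - mu_0)^T · S^{-1} · (x̄ - mu_0):
  S^{-1} · (x̄ - mu_0) = (0.9579, -0.6542),
  (x̄ - mu_0)^T · [...] = (1.3333)·(0.9579) + (-4.6667)·(-0.6542) = 4.3302.

Step 5 — scale by n: T² = 6 · 4.3302 = 25.9813.

T² ≈ 25.9813


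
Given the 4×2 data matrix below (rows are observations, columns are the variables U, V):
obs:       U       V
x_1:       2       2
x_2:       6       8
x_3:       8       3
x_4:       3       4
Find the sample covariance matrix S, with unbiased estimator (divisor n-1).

Step 1 — column means:
  mean(U) = (2 + 6 + 8 + 3) / 4 = 19/4 = 4.75
  mean(V) = (2 + 8 + 3 + 4) / 4 = 17/4 = 4.25

Step 2 — sample covariance S[i,j] = (1/(n-1)) · Σ_k (x_{k,i} - mean_i) · (x_{k,j} - mean_j), with n-1 = 3.
  S[U,U] = ((-2.75)·(-2.75) + (1.25)·(1.25) + (3.25)·(3.25) + (-1.75)·(-1.75)) / 3 = 22.75/3 = 7.5833
  S[U,V] = ((-2.75)·(-2.25) + (1.25)·(3.75) + (3.25)·(-1.25) + (-1.75)·(-0.25)) / 3 = 7.25/3 = 2.4167
  S[V,V] = ((-2.25)·(-2.25) + (3.75)·(3.75) + (-1.25)·(-1.25) + (-0.25)·(-0.25)) / 3 = 20.75/3 = 6.9167

S is symmetric (S[j,i] = S[i,j]). Assembling:

S = [[7.5833, 2.4167],
 [2.4167, 6.9167]]


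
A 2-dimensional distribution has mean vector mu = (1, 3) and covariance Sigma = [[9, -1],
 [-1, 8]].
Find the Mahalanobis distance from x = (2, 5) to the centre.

Step 1 — centre the observation: (x - mu) = (1, 2).

Step 2 — invert Sigma. det(Sigma) = 9·8 - (-1)² = 71.
  Sigma^{-1} = (1/det) · [[d, -b], [-b, a]] = [[0.1127, 0.0141],
 [0.0141, 0.1268]].

Step 3 — form the quadratic (x - mu)^T · Sigma^{-1} · (x - mu):
  Sigma^{-1} · (x - mu) = (0.1408, 0.2676).
  (x - mu)^T · [Sigma^{-1} · (x - mu)] = (1)·(0.1408) + (2)·(0.2676) = 0.6761.

Step 4 — take square root: d = √(0.6761) ≈ 0.8222.

d(x, mu) = √(0.6761) ≈ 0.8222


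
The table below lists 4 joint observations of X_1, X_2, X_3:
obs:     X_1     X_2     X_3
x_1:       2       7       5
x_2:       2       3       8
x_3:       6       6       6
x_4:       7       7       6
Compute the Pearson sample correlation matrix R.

Step 1 — column means:
  mean(X_1) = (2 + 2 + 6 + 7) / 4 = 17/4 = 4.25
  mean(X_2) = (7 + 3 + 6 + 7) / 4 = 23/4 = 5.75
  mean(X_3) = (5 + 8 + 6 + 6) / 4 = 25/4 = 6.25

Step 2 — sample variances and covariances s[i,j] = (1/(n-1)) · Σ_k (x_{k,i} - mean_i) · (x_{k,j} - mean_j), with n-1 = 3:
  s[X_1,X_1] = ((-2.25)·(-2.25) + (-2.25)·(-2.25) + (1.75)·(1.75) + (2.75)·(2.75)) / 3 = 20.75/3 = 6.9167
  s[X_1,X_2] = ((-2.25)·(1.25) + (-2.25)·(-2.75) + (1.75)·(0.25) + (2.75)·(1.25)) / 3 = 7.25/3 = 2.4167
  s[X_1,X_3] = ((-2.25)·(-1.25) + (-2.25)·(1.75) + (1.75)·(-0.25) + (2.75)·(-0.25)) / 3 = -2.25/3 = -0.75
  s[X_2,X_2] = ((1.25)·(1.25) + (-2.75)·(-2.75) + (0.25)·(0.25) + (1.25)·(1.25)) / 3 = 10.75/3 = 3.5833
  s[X_2,X_3] = ((1.25)·(-1.25) + (-2.75)·(1.75) + (0.25)·(-0.25) + (1.25)·(-0.25)) / 3 = -6.75/3 = -2.25
  s[X_3,X_3] = ((-1.25)·(-1.25) + (1.75)·(1.75) + (-0.25)·(-0.25) + (-0.25)·(-0.25)) / 3 = 4.75/3 = 1.5833
  Sample standard deviations s_i = √(s[i,i]):
  s(X_1) = √(6.9167) = 2.63
  s(X_2) = √(3.5833) = 1.893
  s(X_3) = √(1.5833) = 1.2583

Step 3 — r_{ij} = s_{ij} / (s_i · s_j):
  r[X_1,X_1] = 1 (diagonal).
  r[X_1,X_2] = 2.4167 / (2.63 · 1.893) = 2.4167 / 4.9784 = 0.4854
  r[X_1,X_3] = -0.75 / (2.63 · 1.2583) = -0.75 / 3.3093 = -0.2266
  r[X_2,X_2] = 1 (diagonal).
  r[X_2,X_3] = -2.25 / (1.893 · 1.2583) = -2.25 / 2.3819 = -0.9446
  r[X_3,X_3] = 1 (diagonal).

R is symmetric with unit diagonal. Assembling:

R = [[1, 0.4854, -0.2266],
 [0.4854, 1, -0.9446],
 [-0.2266, -0.9446, 1]]


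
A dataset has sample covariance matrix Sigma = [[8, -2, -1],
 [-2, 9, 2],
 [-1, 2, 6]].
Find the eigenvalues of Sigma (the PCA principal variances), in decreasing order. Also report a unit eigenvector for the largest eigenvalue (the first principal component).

Step 1 — characteristic polynomial p(λ) = det(λI - Sigma) = λ³ - tr·λ² + c_1·λ - det, where tr = trace, c_1 = sum of the principal 2×2 minors, det = det(Sigma):
  tr = 8 + 9 + 6 = 23,
  c_1 = (8·9 - (-2)²) + (8·6 - (-1)²) + (9·6 - (2)²) = 68 + 47 + 50 = 165,
  det = 8·(9·6 - (2)²) - (-2)·((-2)·6 - (2)·(-1)) + (-1)·((-2)·(2) - 9·(-1)) = 8·(50) - (-2)·(-10) + (-1)·(5) = 375.
  So p(λ) = λ³ - 23λ² + 165λ - 375.
Step 2 — look for an integer root (rational root theorem: any rational root is an integer divisor of 375). Testing λ = 5:
  p(5) = 125 - 575 + 825 - 375 = 0  ✓
  Dividing out (λ - 5): p(λ) = (λ - 5)(λ² - 18λ + 75).
Step 3 — remaining eigenvalues from the quadratic λ² - 18λ + 75 = 0:
  Δ = 18² - 4·75 = 324 - 300 = 24,  λ = (18 ± √24)/2 = (18 ± 4.899)/2 ≈ 11.4495 or 6.5505.
  Sorted: λ_1 = 11.4495,  λ_2 = 6.5505,  λ_3 = 5  (check: sum = 23 = tr ✓).

Step 4 — unit eigenvector for λ_1 ≈ 11.4495: v spans the null space of (Sigma - λ_1 I), whose rows are
  r_1 = (-3.4495, -2, -1),  r_2 = (-2, -2.4495, 2),  r_3 = (-1, 2, -5.4495).
  v is orthogonal to every row, so take v ∝ r_1 × r_2 = ((-2)·(2) - (-1)·(-2.4495), (-1)·(-2) - (-3.4495)·(2), (-3.4495)·(-2.4495) - (-2)·(-2)) ≈ (-6.4495, 8.899, 4.4495).
  Rescale (multiply by -1 so the first nonzero entry is positive): u = (6.4495, -8.899, -4.4495).
  ||u|| = √((6.4495)² + (-8.899)² + (-4.4495)²) = √(140.5857) ≈ 11.8569,  v_1 = u/||u|| ≈ (0.5439, -0.7505, -0.3753) (||v_1|| = 1).

λ_1 = 11.4495,  λ_2 = 6.5505,  λ_3 = 5;  v_1 ≈ (0.5439, -0.7505, -0.3753)


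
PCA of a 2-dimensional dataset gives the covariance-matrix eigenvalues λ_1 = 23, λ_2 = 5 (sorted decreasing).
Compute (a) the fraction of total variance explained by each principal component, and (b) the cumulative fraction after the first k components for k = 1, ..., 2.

Step 1 — total variance = trace(Sigma) = Σ λ_i = 23 + 5 = 28.

Step 2 — fraction explained by component i = λ_i / Σ λ:
  PC1: 23/28 = 0.8214
  PC2: 5/28 = 0.1786

Step 3 — cumulative fraction after k components = (λ_1 + ... + λ_k) / Σ λ:
  k = 1: 23/28 = 0.8214
  k = 2: (23 + 5)/28 = 28/28 = 1

Summary (fraction, with percent):

explained: PC1 0.8214 (82.14%), PC2 0.1786 (17.86%);  cumulative: 0.8214, 1


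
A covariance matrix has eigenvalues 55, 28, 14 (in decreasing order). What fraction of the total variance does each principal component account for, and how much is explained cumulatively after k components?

Step 1 — total variance = trace(Sigma) = Σ λ_i = 55 + 28 + 14 = 97.

Step 2 — fraction explained by component i = λ_i / Σ λ:
  PC1: 55/97 = 0.567
  PC2: 28/97 = 0.2887
  PC3: 14/97 = 0.1443

Step 3 — cumulative fraction after k components = (λ_1 + ... + λ_k) / Σ λ:
  k = 1: 55/97 = 0.567
  k = 2: (55 + 28)/97 = 83/97 = 0.8557
  k = 3: (55 + 28 + 14)/97 = 97/97 = 1

Summary (fraction, with percent):

explained: PC1 0.567 (56.7%), PC2 0.2887 (28.87%), PC3 0.1443 (14.43%);  cumulative: 0.567, 0.8557, 1


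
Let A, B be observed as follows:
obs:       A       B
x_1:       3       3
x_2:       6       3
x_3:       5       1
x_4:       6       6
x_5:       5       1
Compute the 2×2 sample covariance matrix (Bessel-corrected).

Step 1 — column means:
  mean(A) = (3 + 6 + 5 + 6 + 5) / 5 = 25/5 = 5
  mean(B) = (3 + 3 + 1 + 6 + 1) / 5 = 14/5 = 2.8

Step 2 — sample covariance S[i,j] = (1/(n-1)) · Σ_k (x_{k,i} - mean_i) · (x_{k,j} - mean_j), with n-1 = 4.
  S[A,A] = ((-2)·(-2) + (1)·(1) + (0)·(0) + (1)·(1) + (0)·(0)) / 4 = 6/4 = 1.5
  S[A,B] = ((-2)·(0.2) + (1)·(0.2) + (0)·(-1.8) + (1)·(3.2) + (0)·(-1.8)) / 4 = 3/4 = 0.75
  S[B,B] = ((0.2)·(0.2) + (0.2)·(0.2) + (-1.8)·(-1.8) + (3.2)·(3.2) + (-1.8)·(-1.8)) / 4 = 16.8/4 = 4.2

S is symmetric (S[j,i] = S[i,j]). Assembling:

S = [[1.5, 0.75],
 [0.75, 4.2]]


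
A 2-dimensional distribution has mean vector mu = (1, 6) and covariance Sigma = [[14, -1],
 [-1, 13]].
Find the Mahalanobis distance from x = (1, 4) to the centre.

Step 1 — centre the observation: (x - mu) = (0, -2).

Step 2 — invert Sigma. det(Sigma) = 14·13 - (-1)² = 181.
  Sigma^{-1} = (1/det) · [[d, -b], [-b, a]] = [[0.0718, 0.0055],
 [0.0055, 0.0773]].

Step 3 — form the quadratic (x - mu)^T · Sigma^{-1} · (x - mu):
  Sigma^{-1} · (x - mu) = (-0.011, -0.1547).
  (x - mu)^T · [Sigma^{-1} · (x - mu)] = (0)·(-0.011) + (-2)·(-0.1547) = 0.3094.

Step 4 — take square root: d = √(0.3094) ≈ 0.5562.

d(x, mu) = √(0.3094) ≈ 0.5562


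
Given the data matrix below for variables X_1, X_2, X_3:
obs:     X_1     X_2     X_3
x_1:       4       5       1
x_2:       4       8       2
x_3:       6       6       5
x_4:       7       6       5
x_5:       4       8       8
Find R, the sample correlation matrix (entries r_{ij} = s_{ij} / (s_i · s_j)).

Step 1 — column means:
  mean(X_1) = (4 + 4 + 6 + 7 + 4) / 5 = 25/5 = 5
  mean(X_2) = (5 + 8 + 6 + 6 + 8) / 5 = 33/5 = 6.6
  mean(X_3) = (1 + 2 + 5 + 5 + 8) / 5 = 21/5 = 4.2

Step 2 — sample variances and covariances s[i,j] = (1/(n-1)) · Σ_k (x_{k,i} - mean_i) · (x_{k,j} - mean_j), with n-1 = 4:
  s[X_1,X_1] = ((-1)·(-1) + (-1)·(-1) + (1)·(1) + (2)·(2) + (-1)·(-1)) / 4 = 8/4 = 2
  s[X_1,X_2] = ((-1)·(-1.6) + (-1)·(1.4) + (1)·(-0.6) + (2)·(-0.6) + (-1)·(1.4)) / 4 = -3/4 = -0.75
  s[X_1,X_3] = ((-1)·(-3.2) + (-1)·(-2.2) + (1)·(0.8) + (2)·(0.8) + (-1)·(3.8)) / 4 = 4/4 = 1
  s[X_2,X_2] = ((-1.6)·(-1.6) + (1.4)·(1.4) + (-0.6)·(-0.6) + (-0.6)·(-0.6) + (1.4)·(1.4)) / 4 = 7.2/4 = 1.8
  s[X_2,X_3] = ((-1.6)·(-3.2) + (1.4)·(-2.2) + (-0.6)·(0.8) + (-0.6)·(0.8) + (1.4)·(3.8)) / 4 = 6.4/4 = 1.6
  s[X_3,X_3] = ((-3.2)·(-3.2) + (-2.2)·(-2.2) + (0.8)·(0.8) + (0.8)·(0.8) + (3.8)·(3.8)) / 4 = 30.8/4 = 7.7
  Sample standard deviations s_i = √(s[i,i]):
  s(X_1) = √(2) = 1.4142
  s(X_2) = √(1.8) = 1.3416
  s(X_3) = √(7.7) = 2.7749

Step 3 — r_{ij} = s_{ij} / (s_i · s_j):
  r[X_1,X_1] = 1 (diagonal).
  r[X_1,X_2] = -0.75 / (1.4142 · 1.3416) = -0.75 / 1.8974 = -0.3953
  r[X_1,X_3] = 1 / (1.4142 · 2.7749) = 1 / 3.9243 = 0.2548
  r[X_2,X_2] = 1 (diagonal).
  r[X_2,X_3] = 1.6 / (1.3416 · 2.7749) = 1.6 / 3.7229 = 0.4298
  r[X_3,X_3] = 1 (diagonal).

R is symmetric with unit diagonal. Assembling:

R = [[1, -0.3953, 0.2548],
 [-0.3953, 1, 0.4298],
 [0.2548, 0.4298, 1]]


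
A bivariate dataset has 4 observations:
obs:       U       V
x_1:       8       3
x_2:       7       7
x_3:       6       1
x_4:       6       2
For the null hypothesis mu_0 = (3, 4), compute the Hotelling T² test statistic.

Step 1 — sample mean vector:
  mean(U) = (8 + 7 + 6 + 6) / 4 = 27/4 = 6.75
  mean(V) = (3 + 7 + 1 + 2) / 4 = 13/4 = 3.25
  x̄ = (6.75, 3.25),  deviation x̄ - mu_0 = (6.75, 3.25) - (3, 4) = (3.75, -0.75).

Step 2 — sample covariance matrix, S[i,j] = (1/(n-1)) · Σ_k (x_{k,i} - mean_i) · (x_{k,j} - mean_j), divisor n-1 = 3:
  S[U,U] = ((1.25)·(1.25) + (0.25)·(0.25) + (-0.75)·(-0.75) + (-0.75)·(-0.75)) / 3 = 2.75/3 = 0.9167
  S[U,V] = ((1.25)·(-0.25) + (0.25)·(3.75) + (-0.75)·(-2.25) + (-0.75)·(-1.25)) / 3 = 3.25/3 = 1.0833
  S[V,V] = ((-0.25)·(-0.25) + (3.75)·(3.75) + (-2.25)·(-2.25) + (-1.25)·(-1.25)) / 3 = 20.75/3 = 6.9167
  S = [[0.9167, 1.0833],
 [1.0833, 6.9167]].

Step 3 — invert S. det(S) = 0.9167·6.9167 - (1.0833)² = 5.1667.
  S^{-1} = (1/det) · [[d, -b], [-b, a]] = [[1.3387, -0.2097],
 [-0.2097, 0.1774]].

Step 4 — quadratic form (x̄ - mu_0)^T · S^{-1} · (x̄ - mu_0):
  S^{-1} · (x̄ - mu_0) = (5.1774, -0.9194),
  (x̄ - mu_0)^T · [...] = (3.75)·(5.1774) + (-0.75)·(-0.9194) = 20.1048.

Step 5 — scale by n: T² = 4 · 20.1048 = 80.4194.

T² ≈ 80.4194


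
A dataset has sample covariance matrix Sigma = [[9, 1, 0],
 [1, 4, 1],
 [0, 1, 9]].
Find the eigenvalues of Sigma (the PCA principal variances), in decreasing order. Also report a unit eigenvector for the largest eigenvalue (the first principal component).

Step 1 — characteristic polynomial p(λ) = det(λI - Sigma) = λ³ - tr·λ² + c_1·λ - det, where tr = trace, c_1 = sum of the principal 2×2 minors, det = det(Sigma):
  tr = 9 + 4 + 9 = 22,
  c_1 = (9·4 - (1)²) + (9·9 - (0)²) + (4·9 - (1)²) = 35 + 81 + 35 = 151,
  det = 9·(4·9 - (1)²) - (1)·((1)·9 - (1)·(0)) + (0)·((1)·(1) - 4·(0)) = 9·(35) - (1)·(9) + (0)·(1) = 306.
  So p(λ) = λ³ - 22λ² + 151λ - 306.
Step 2 — look for an integer root (rational root theorem: any rational root is an integer divisor of 306). Testing λ = 9:
  p(9) = 729 - 1782 + 1359 - 306 = 0  ✓
  Dividing out (λ - 9): p(λ) = (λ - 9)(λ² - 13λ + 34).
Step 3 — remaining eigenvalues from the quadratic λ² - 13λ + 34 = 0:
  Δ = 13² - 4·34 = 169 - 136 = 33,  λ = (13 ± √33)/2 = (13 ± 5.7446)/2 ≈ 9.3723 or 3.6277.
  Sorted: λ_1 = 9.3723,  λ_2 = 9,  λ_3 = 3.6277  (check: sum = 22 = tr ✓).

Step 4 — unit eigenvector for λ_1 ≈ 9.3723: v spans the null space of (Sigma - λ_1 I), whose rows are
  r_1 = (-0.3723, 1, 0),  r_2 = (1, -5.3723, 1),  r_3 = (0, 1, -0.3723).
  v is orthogonal to every row, so take v ∝ r_1 × r_2 = ((1)·(1) - (0)·(-5.3723), (0)·(1) - (-0.3723)·(1), (-0.3723)·(-5.3723) - (1)·(1)) ≈ (1, 0.3723, 1).
  Let u = (1, 0.3723, 1).
  ||u|| = √((1)² + (0.3723)² + (1)²) = √(2.1386) ≈ 1.4624,  v_1 = u/||u|| ≈ (0.6838, 0.2546, 0.6838) (||v_1|| = 1).

λ_1 = 9.3723,  λ_2 = 9,  λ_3 = 3.6277;  v_1 ≈ (0.6838, 0.2546, 0.6838)


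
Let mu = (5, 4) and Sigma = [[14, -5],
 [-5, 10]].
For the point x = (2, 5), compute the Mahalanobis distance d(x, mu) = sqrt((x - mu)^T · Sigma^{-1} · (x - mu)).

Step 1 — centre the observation: (x - mu) = (-3, 1).

Step 2 — invert Sigma. det(Sigma) = 14·10 - (-5)² = 115.
  Sigma^{-1} = (1/det) · [[d, -b], [-b, a]] = [[0.087, 0.0435],
 [0.0435, 0.1217]].

Step 3 — form the quadratic (x - mu)^T · Sigma^{-1} · (x - mu):
  Sigma^{-1} · (x - mu) = (-0.2174, -0.0087).
  (x - mu)^T · [Sigma^{-1} · (x - mu)] = (-3)·(-0.2174) + (1)·(-0.0087) = 0.6435.

Step 4 — take square root: d = √(0.6435) ≈ 0.8022.

d(x, mu) = √(0.6435) ≈ 0.8022


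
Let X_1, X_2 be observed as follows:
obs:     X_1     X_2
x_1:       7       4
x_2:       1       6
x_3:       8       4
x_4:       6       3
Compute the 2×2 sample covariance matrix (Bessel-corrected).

Step 1 — column means:
  mean(X_1) = (7 + 1 + 8 + 6) / 4 = 22/4 = 5.5
  mean(X_2) = (4 + 6 + 4 + 3) / 4 = 17/4 = 4.25

Step 2 — sample covariance S[i,j] = (1/(n-1)) · Σ_k (x_{k,i} - mean_i) · (x_{k,j} - mean_j), with n-1 = 3.
  S[X_1,X_1] = ((1.5)·(1.5) + (-4.5)·(-4.5) + (2.5)·(2.5) + (0.5)·(0.5)) / 3 = 29/3 = 9.6667
  S[X_1,X_2] = ((1.5)·(-0.25) + (-4.5)·(1.75) + (2.5)·(-0.25) + (0.5)·(-1.25)) / 3 = -9.5/3 = -3.1667
  S[X_2,X_2] = ((-0.25)·(-0.25) + (1.75)·(1.75) + (-0.25)·(-0.25) + (-1.25)·(-1.25)) / 3 = 4.75/3 = 1.5833

S is symmetric (S[j,i] = S[i,j]). Assembling:

S = [[9.6667, -3.1667],
 [-3.1667, 1.5833]]


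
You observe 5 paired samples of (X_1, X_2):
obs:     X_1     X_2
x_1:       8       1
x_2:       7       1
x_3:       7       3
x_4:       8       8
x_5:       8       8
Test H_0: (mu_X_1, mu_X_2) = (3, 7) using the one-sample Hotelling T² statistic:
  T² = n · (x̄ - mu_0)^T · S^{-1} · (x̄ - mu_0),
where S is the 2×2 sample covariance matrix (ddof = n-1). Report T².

Step 1 — sample mean vector:
  mean(X_1) = (8 + 7 + 7 + 8 + 8) / 5 = 38/5 = 7.6
  mean(X_2) = (1 + 1 + 3 + 8 + 8) / 5 = 21/5 = 4.2
  x̄ = (7.6, 4.2),  deviation x̄ - mu_0 = (7.6, 4.2) - (3, 7) = (4.6, -2.8).

Step 2 — sample covariance matrix, S[i,j] = (1/(n-1)) · Σ_k (x_{k,i} - mean_i) · (x_{k,j} - mean_j), divisor n-1 = 4:
  S[X_1,X_1] = ((0.4)·(0.4) + (-0.6)·(-0.6) + (-0.6)·(-0.6) + (0.4)·(0.4) + (0.4)·(0.4)) / 4 = 1.2/4 = 0.3
  S[X_1,X_2] = ((0.4)·(-3.2) + (-0.6)·(-3.2) + (-0.6)·(-1.2) + (0.4)·(3.8) + (0.4)·(3.8)) / 4 = 4.4/4 = 1.1
  S[X_2,X_2] = ((-3.2)·(-3.2) + (-3.2)·(-3.2) + (-1.2)·(-1.2) + (3.8)·(3.8) + (3.8)·(3.8)) / 4 = 50.8/4 = 12.7
  S = [[0.3, 1.1],
 [1.1, 12.7]].

Step 3 — invert S. det(S) = 0.3·12.7 - (1.1)² = 2.6.
  S^{-1} = (1/det) · [[d, -b], [-b, a]] = [[4.8846, -0.4231],
 [-0.4231, 0.1154]].

Step 4 — quadratic form (x̄ - mu_0)^T · S^{-1} · (x̄ - mu_0):
  S^{-1} · (x̄ - mu_0) = (23.6538, -2.2692),
  (x̄ - mu_0)^T · [...] = (4.6)·(23.6538) + (-2.8)·(-2.2692) = 115.1615.

Step 5 — scale by n: T² = 5 · 115.1615 = 575.8077.

T² ≈ 575.8077


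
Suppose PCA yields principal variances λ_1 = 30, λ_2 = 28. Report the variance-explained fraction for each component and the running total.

Step 1 — total variance = trace(Sigma) = Σ λ_i = 30 + 28 = 58.

Step 2 — fraction explained by component i = λ_i / Σ λ:
  PC1: 30/58 = 0.5172
  PC2: 28/58 = 0.4828

Step 3 — cumulative fraction after k components = (λ_1 + ... + λ_k) / Σ λ:
  k = 1: 30/58 = 0.5172
  k = 2: (30 + 28)/58 = 58/58 = 1

Summary (fraction, with percent):

explained: PC1 0.5172 (51.72%), PC2 0.4828 (48.28%);  cumulative: 0.5172, 1


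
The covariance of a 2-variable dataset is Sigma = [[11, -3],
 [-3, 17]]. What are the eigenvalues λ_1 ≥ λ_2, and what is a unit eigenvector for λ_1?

Step 1 — characteristic polynomial of 2×2 Sigma:
  det(Sigma - λI) = λ² - trace · λ + det = 0.
  trace = 11 + 17 = 28, det = 11·17 - (-3)² = 178.
Step 2 — discriminant:
  Δ = trace² - 4·det = 784 - 712 = 72.
Step 3 — eigenvalues:
  λ = (trace ± √Δ)/2 = (28 ± 8.4853)/2,
  λ_1 = 18.2426,  λ_2 = 9.7574.

Step 4 — unit eigenvector for λ_1: solve (Sigma - λ_1 I)v = 0. First row:
  (11 - 18.2426)·v_x + (-3)·v_y = 0, i.e. (-7.2426)·v_x + (-3)·v_y = 0,
  so v ∝ (b, λ_1 - a) = (-3, 7.2426); multiply by -1 so the first entry is positive: u = (3, -7.2426).
  ||u|| = √((3)² + (-7.2426)²) = √(61.4558) ≈ 7.8394,
  v_1 = u/||u|| ≈ (0.3827, -0.9239) (||v_1|| = 1).

λ_1 = 18.2426,  λ_2 = 9.7574;  v_1 ≈ (0.3827, -0.9239)


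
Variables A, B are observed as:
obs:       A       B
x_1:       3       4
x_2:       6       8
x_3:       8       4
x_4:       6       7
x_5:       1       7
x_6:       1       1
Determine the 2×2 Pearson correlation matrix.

Step 1 — column means:
  mean(A) = (3 + 6 + 8 + 6 + 1 + 1) / 6 = 25/6 = 4.1667
  mean(B) = (4 + 8 + 4 + 7 + 7 + 1) / 6 = 31/6 = 5.1667

Step 2 — sample variances and covariances s[i,j] = (1/(n-1)) · Σ_k (x_{k,i} - mean_i) · (x_{k,j} - mean_j), with n-1 = 5:
  s[A,A] = ((-1.1667)·(-1.1667) + (1.8333)·(1.8333) + (3.8333)·(3.8333) + (1.8333)·(1.8333) + (-3.1667)·(-3.1667) + (-3.1667)·(-3.1667)) / 5 = 42.8333/5 = 8.5667
  s[A,B] = ((-1.1667)·(-1.1667) + (1.8333)·(2.8333) + (3.8333)·(-1.1667) + (1.8333)·(1.8333) + (-3.1667)·(1.8333) + (-3.1667)·(-4.1667)) / 5 = 12.8333/5 = 2.5667
  s[B,B] = ((-1.1667)·(-1.1667) + (2.8333)·(2.8333) + (-1.1667)·(-1.1667) + (1.8333)·(1.8333) + (1.8333)·(1.8333) + (-4.1667)·(-4.1667)) / 5 = 34.8333/5 = 6.9667
  Sample standard deviations s_i = √(s[i,i]):
  s(A) = √(8.5667) = 2.9269
  s(B) = √(6.9667) = 2.6394

Step 3 — r_{ij} = s_{ij} / (s_i · s_j):
  r[A,A] = 1 (diagonal).
  r[A,B] = 2.5667 / (2.9269 · 2.6394) = 2.5667 / 7.7254 = 0.3322
  r[B,B] = 1 (diagonal).

R is symmetric with unit diagonal. Assembling:

R = [[1, 0.3322],
 [0.3322, 1]]


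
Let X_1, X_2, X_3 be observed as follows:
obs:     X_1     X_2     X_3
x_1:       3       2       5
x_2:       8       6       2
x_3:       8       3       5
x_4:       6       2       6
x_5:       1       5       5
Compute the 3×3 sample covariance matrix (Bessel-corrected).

Step 1 — column means:
  mean(X_1) = (3 + 8 + 8 + 6 + 1) / 5 = 26/5 = 5.2
  mean(X_2) = (2 + 6 + 3 + 2 + 5) / 5 = 18/5 = 3.6
  mean(X_3) = (5 + 2 + 5 + 6 + 5) / 5 = 23/5 = 4.6

Step 2 — sample covariance S[i,j] = (1/(n-1)) · Σ_k (x_{k,i} - mean_i) · (x_{k,j} - mean_j), with n-1 = 4.
  S[X_1,X_1] = ((-2.2)·(-2.2) + (2.8)·(2.8) + (2.8)·(2.8) + (0.8)·(0.8) + (-4.2)·(-4.2)) / 4 = 38.8/4 = 9.7
  S[X_1,X_2] = ((-2.2)·(-1.6) + (2.8)·(2.4) + (2.8)·(-0.6) + (0.8)·(-1.6) + (-4.2)·(1.4)) / 4 = 1.4/4 = 0.35
  S[X_1,X_3] = ((-2.2)·(0.4) + (2.8)·(-2.6) + (2.8)·(0.4) + (0.8)·(1.4) + (-4.2)·(0.4)) / 4 = -7.6/4 = -1.9
  S[X_2,X_2] = ((-1.6)·(-1.6) + (2.4)·(2.4) + (-0.6)·(-0.6) + (-1.6)·(-1.6) + (1.4)·(1.4)) / 4 = 13.2/4 = 3.3
  S[X_2,X_3] = ((-1.6)·(0.4) + (2.4)·(-2.6) + (-0.6)·(0.4) + (-1.6)·(1.4) + (1.4)·(0.4)) / 4 = -8.8/4 = -2.2
  S[X_3,X_3] = ((0.4)·(0.4) + (-2.6)·(-2.6) + (0.4)·(0.4) + (1.4)·(1.4) + (0.4)·(0.4)) / 4 = 9.2/4 = 2.3

S is symmetric (S[j,i] = S[i,j]). Assembling:

S = [[9.7, 0.35, -1.9],
 [0.35, 3.3, -2.2],
 [-1.9, -2.2, 2.3]]


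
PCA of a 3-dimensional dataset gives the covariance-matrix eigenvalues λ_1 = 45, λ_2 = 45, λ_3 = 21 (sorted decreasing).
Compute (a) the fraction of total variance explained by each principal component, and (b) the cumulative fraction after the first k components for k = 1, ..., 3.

Step 1 — total variance = trace(Sigma) = Σ λ_i = 45 + 45 + 21 = 111.

Step 2 — fraction explained by component i = λ_i / Σ λ:
  PC1: 45/111 = 0.4054
  PC2: 45/111 = 0.4054
  PC3: 21/111 = 0.1892

Step 3 — cumulative fraction after k components = (λ_1 + ... + λ_k) / Σ λ:
  k = 1: 45/111 = 0.4054
  k = 2: (45 + 45)/111 = 90/111 = 0.8108
  k = 3: (45 + 45 + 21)/111 = 111/111 = 1

Summary (fraction, with percent):

explained: PC1 0.4054 (40.54%), PC2 0.4054 (40.54%), PC3 0.1892 (18.92%);  cumulative: 0.4054, 0.8108, 1


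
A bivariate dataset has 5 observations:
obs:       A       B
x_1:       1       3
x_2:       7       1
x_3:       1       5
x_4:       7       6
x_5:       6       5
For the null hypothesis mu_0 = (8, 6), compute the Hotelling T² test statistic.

Step 1 — sample mean vector:
  mean(A) = (1 + 7 + 1 + 7 + 6) / 5 = 22/5 = 4.4
  mean(B) = (3 + 1 + 5 + 6 + 5) / 5 = 20/5 = 4
  x̄ = (4.4, 4),  deviation x̄ - mu_0 = (4.4, 4) - (8, 6) = (-3.6, -2).

Step 2 — sample covariance matrix, S[i,j] = (1/(n-1)) · Σ_k (x_{k,i} - mean_i) · (x_{k,j} - mean_j), divisor n-1 = 4:
  S[A,A] = ((-3.4)·(-3.4) + (2.6)·(2.6) + (-3.4)·(-3.4) + (2.6)·(2.6) + (1.6)·(1.6)) / 4 = 39.2/4 = 9.8
  S[A,B] = ((-3.4)·(-1) + (2.6)·(-3) + (-3.4)·(1) + (2.6)·(2) + (1.6)·(1)) / 4 = -1/4 = -0.25
  S[B,B] = ((-1)·(-1) + (-3)·(-3) + (1)·(1) + (2)·(2) + (1)·(1)) / 4 = 16/4 = 4
  S = [[9.8, -0.25],
 [-0.25, 4]].

Step 3 — invert S. det(S) = 9.8·4 - (-0.25)² = 39.1375.
  S^{-1} = (1/det) · [[d, -b], [-b, a]] = [[0.1022, 0.0064],
 [0.0064, 0.2504]].

Step 4 — quadratic form (x̄ - mu_0)^T · S^{-1} · (x̄ - mu_0):
  S^{-1} · (x̄ - mu_0) = (-0.3807, -0.5238),
  (x̄ - mu_0)^T · [...] = (-3.6)·(-0.3807) + (-2)·(-0.5238) = 2.4181.

Step 5 — scale by n: T² = 5 · 2.4181 = 12.0907.

T² ≈ 12.0907


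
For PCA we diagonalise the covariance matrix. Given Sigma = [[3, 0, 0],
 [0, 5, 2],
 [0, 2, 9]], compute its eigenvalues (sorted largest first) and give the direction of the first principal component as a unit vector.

Step 1 — characteristic polynomial p(λ) = det(λI - Sigma) = λ³ - tr·λ² + c_1·λ - det, where tr = trace, c_1 = sum of the principal 2×2 minors, det = det(Sigma):
  tr = 3 + 5 + 9 = 17,
  c_1 = (3·5 - (0)²) + (3·9 - (0)²) + (5·9 - (2)²) = 15 + 27 + 41 = 83,
  det = 3·(5·9 - (2)²) - (0)·((0)·9 - (2)·(0)) + (0)·((0)·(2) - 5·(0)) = 3·(41) - (0)·(0) + (0)·(0) = 123.
  So p(λ) = λ³ - 17λ² + 83λ - 123.
Step 2 — look for an integer root (rational root theorem: any rational root is an integer divisor of 123). Testing λ = 3:
  p(3) = 27 - 153 + 249 - 123 = 0  ✓
  Dividing out (λ - 3): p(λ) = (λ - 3)(λ² - 14λ + 41).
Step 3 — remaining eigenvalues from the quadratic λ² - 14λ + 41 = 0:
  Δ = 14² - 4·41 = 196 - 164 = 32,  λ = (14 ± √32)/2 = (14 ± 5.6569)/2 ≈ 9.8284 or 4.1716.
  Sorted: λ_1 = 9.8284,  λ_2 = 4.1716,  λ_3 = 3  (check: sum = 17 = tr ✓).

Step 4 — unit eigenvector for λ_1 ≈ 9.8284: v spans the null space of (Sigma - λ_1 I), whose rows are
  r_1 = (-6.8284, 0, 0),  r_2 = (0, -4.8284, 2),  r_3 = (0, 2, -0.8284).
  v is orthogonal to every row, so take v ∝ r_1 × r_2 = ((0)·(2) - (0)·(-4.8284), (0)·(0) - (-6.8284)·(2), (-6.8284)·(-4.8284) - (0)·(0)) ≈ (0, 13.6569, 32.9706).
  Let u = (0, 13.6569, 32.9706).
  ||u|| = √((0)² + (13.6569)² + (32.9706)²) = √(1273.5677) ≈ 35.6871,  v_1 = u/||u|| ≈ (0, 0.3827, 0.9239) (||v_1|| = 1).

λ_1 = 9.8284,  λ_2 = 4.1716,  λ_3 = 3;  v_1 ≈ (0, 0.3827, 0.9239)


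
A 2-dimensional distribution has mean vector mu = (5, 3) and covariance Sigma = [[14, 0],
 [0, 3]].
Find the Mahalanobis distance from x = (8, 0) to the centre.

Step 1 — centre the observation: (x - mu) = (3, -3).

Step 2 — invert Sigma. det(Sigma) = 14·3 - (0)² = 42.
  Sigma^{-1} = (1/det) · [[d, -b], [-b, a]] = [[0.0714, 0],
 [0, 0.3333]].

Step 3 — form the quadratic (x - mu)^T · Sigma^{-1} · (x - mu):
  Sigma^{-1} · (x - mu) = (0.2143, -1).
  (x - mu)^T · [Sigma^{-1} · (x - mu)] = (3)·(0.2143) + (-3)·(-1) = 3.6429.

Step 4 — take square root: d = √(3.6429) ≈ 1.9086.

d(x, mu) = √(3.6429) ≈ 1.9086


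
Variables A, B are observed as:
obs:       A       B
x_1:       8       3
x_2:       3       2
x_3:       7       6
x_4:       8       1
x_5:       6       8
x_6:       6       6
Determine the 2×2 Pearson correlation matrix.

Step 1 — column means:
  mean(A) = (8 + 3 + 7 + 8 + 6 + 6) / 6 = 38/6 = 6.3333
  mean(B) = (3 + 2 + 6 + 1 + 8 + 6) / 6 = 26/6 = 4.3333

Step 2 — sample variances and covariances s[i,j] = (1/(n-1)) · Σ_k (x_{k,i} - mean_i) · (x_{k,j} - mean_j), with n-1 = 5:
  s[A,A] = ((1.6667)·(1.6667) + (-3.3333)·(-3.3333) + (0.6667)·(0.6667) + (1.6667)·(1.6667) + (-0.3333)·(-0.3333) + (-0.3333)·(-0.3333)) / 5 = 17.3333/5 = 3.4667
  s[A,B] = ((1.6667)·(-1.3333) + (-3.3333)·(-2.3333) + (0.6667)·(1.6667) + (1.6667)·(-3.3333) + (-0.3333)·(3.6667) + (-0.3333)·(1.6667)) / 5 = -0.6667/5 = -0.1333
  s[B,B] = ((-1.3333)·(-1.3333) + (-2.3333)·(-2.3333) + (1.6667)·(1.6667) + (-3.3333)·(-3.3333) + (3.6667)·(3.6667) + (1.6667)·(1.6667)) / 5 = 37.3333/5 = 7.4667
  Sample standard deviations s_i = √(s[i,i]):
  s(A) = √(3.4667) = 1.8619
  s(B) = √(7.4667) = 2.7325

Step 3 — r_{ij} = s_{ij} / (s_i · s_j):
  r[A,A] = 1 (diagonal).
  r[A,B] = -0.1333 / (1.8619 · 2.7325) = -0.1333 / 5.0877 = -0.0262
  r[B,B] = 1 (diagonal).

R is symmetric with unit diagonal. Assembling:

R = [[1, -0.0262],
 [-0.0262, 1]]


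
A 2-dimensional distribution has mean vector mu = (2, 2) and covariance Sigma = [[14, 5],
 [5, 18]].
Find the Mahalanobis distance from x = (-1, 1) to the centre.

Step 1 — centre the observation: (x - mu) = (-3, -1).

Step 2 — invert Sigma. det(Sigma) = 14·18 - (5)² = 227.
  Sigma^{-1} = (1/det) · [[d, -b], [-b, a]] = [[0.0793, -0.022],
 [-0.022, 0.0617]].

Step 3 — form the quadratic (x - mu)^T · Sigma^{-1} · (x - mu):
  Sigma^{-1} · (x - mu) = (-0.2159, 0.0044).
  (x - mu)^T · [Sigma^{-1} · (x - mu)] = (-3)·(-0.2159) + (-1)·(0.0044) = 0.6432.

Step 4 — take square root: d = √(0.6432) ≈ 0.802.

d(x, mu) = √(0.6432) ≈ 0.802


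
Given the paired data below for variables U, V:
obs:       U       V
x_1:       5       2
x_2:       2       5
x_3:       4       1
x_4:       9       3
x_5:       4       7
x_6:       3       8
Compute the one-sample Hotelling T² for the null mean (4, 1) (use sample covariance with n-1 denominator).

Step 1 — sample mean vector:
  mean(U) = (5 + 2 + 4 + 9 + 4 + 3) / 6 = 27/6 = 4.5
  mean(V) = (2 + 5 + 1 + 3 + 7 + 8) / 6 = 26/6 = 4.3333
  x̄ = (4.5, 4.3333),  deviation x̄ - mu_0 = (4.5, 4.3333) - (4, 1) = (0.5, 3.3333).

Step 2 — sample covariance matrix, S[i,j] = (1/(n-1)) · Σ_k (x_{k,i} - mean_i) · (x_{k,j} - mean_j), divisor n-1 = 5:
  S[U,U] = ((0.5)·(0.5) + (-2.5)·(-2.5) + (-0.5)·(-0.5) + (4.5)·(4.5) + (-0.5)·(-0.5) + (-1.5)·(-1.5)) / 5 = 29.5/5 = 5.9
  S[U,V] = ((0.5)·(-2.3333) + (-2.5)·(0.6667) + (-0.5)·(-3.3333) + (4.5)·(-1.3333) + (-0.5)·(2.6667) + (-1.5)·(3.6667)) / 5 = -14/5 = -2.8
  S[V,V] = ((-2.3333)·(-2.3333) + (0.6667)·(0.6667) + (-3.3333)·(-3.3333) + (-1.3333)·(-1.3333) + (2.6667)·(2.6667) + (3.6667)·(3.6667)) / 5 = 39.3333/5 = 7.8667
  S = [[5.9, -2.8],
 [-2.8, 7.8667]].

Step 3 — invert S. det(S) = 5.9·7.8667 - (-2.8)² = 38.5733.
  S^{-1} = (1/det) · [[d, -b], [-b, a]] = [[0.2039, 0.0726],
 [0.0726, 0.153]].

Step 4 — quadratic form (x̄ - mu_0)^T · S^{-1} · (x̄ - mu_0):
  S^{-1} · (x̄ - mu_0) = (0.3439, 0.5461),
  (x̄ - mu_0)^T · [...] = (0.5)·(0.3439) + (3.3333)·(0.5461) = 1.9925.

Step 5 — scale by n: T² = 6 · 1.9925 = 11.9547.

T² ≈ 11.9547


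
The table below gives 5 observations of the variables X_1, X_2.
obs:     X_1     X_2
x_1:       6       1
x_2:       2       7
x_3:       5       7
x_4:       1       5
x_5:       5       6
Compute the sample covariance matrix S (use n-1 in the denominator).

Step 1 — column means:
  mean(X_1) = (6 + 2 + 5 + 1 + 5) / 5 = 19/5 = 3.8
  mean(X_2) = (1 + 7 + 7 + 5 + 6) / 5 = 26/5 = 5.2

Step 2 — sample covariance S[i,j] = (1/(n-1)) · Σ_k (x_{k,i} - mean_i) · (x_{k,j} - mean_j), with n-1 = 4.
  S[X_1,X_1] = ((2.2)·(2.2) + (-1.8)·(-1.8) + (1.2)·(1.2) + (-2.8)·(-2.8) + (1.2)·(1.2)) / 4 = 18.8/4 = 4.7
  S[X_1,X_2] = ((2.2)·(-4.2) + (-1.8)·(1.8) + (1.2)·(1.8) + (-2.8)·(-0.2) + (1.2)·(0.8)) / 4 = -8.8/4 = -2.2
  S[X_2,X_2] = ((-4.2)·(-4.2) + (1.8)·(1.8) + (1.8)·(1.8) + (-0.2)·(-0.2) + (0.8)·(0.8)) / 4 = 24.8/4 = 6.2

S is symmetric (S[j,i] = S[i,j]). Assembling:

S = [[4.7, -2.2],
 [-2.2, 6.2]]


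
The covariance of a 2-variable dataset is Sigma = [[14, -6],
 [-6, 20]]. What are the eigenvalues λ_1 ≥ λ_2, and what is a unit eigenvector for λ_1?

Step 1 — characteristic polynomial of 2×2 Sigma:
  det(Sigma - λI) = λ² - trace · λ + det = 0.
  trace = 14 + 20 = 34, det = 14·20 - (-6)² = 244.
Step 2 — discriminant:
  Δ = trace² - 4·det = 1156 - 976 = 180.
Step 3 — eigenvalues:
  λ = (trace ± √Δ)/2 = (34 ± 13.4164)/2,
  λ_1 = 23.7082,  λ_2 = 10.2918.

Step 4 — unit eigenvector for λ_1: solve (Sigma - λ_1 I)v = 0. First row:
  (14 - 23.7082)·v_x + (-6)·v_y = 0, i.e. (-9.7082)·v_x + (-6)·v_y = 0,
  so v ∝ (b, λ_1 - a) = (-6, 9.7082); multiply by -1 so the first entry is positive: u = (6, -9.7082).
  ||u|| = √((6)² + (-9.7082)²) = √(130.2492) ≈ 11.4127,
  v_1 = u/||u|| ≈ (0.5257, -0.8507) (||v_1|| = 1).

λ_1 = 23.7082,  λ_2 = 10.2918;  v_1 ≈ (0.5257, -0.8507)


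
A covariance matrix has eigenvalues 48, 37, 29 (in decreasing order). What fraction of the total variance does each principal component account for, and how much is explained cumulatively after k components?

Step 1 — total variance = trace(Sigma) = Σ λ_i = 48 + 37 + 29 = 114.

Step 2 — fraction explained by component i = λ_i / Σ λ:
  PC1: 48/114 = 0.4211
  PC2: 37/114 = 0.3246
  PC3: 29/114 = 0.2544

Step 3 — cumulative fraction after k components = (λ_1 + ... + λ_k) / Σ λ:
  k = 1: 48/114 = 0.4211
  k = 2: (48 + 37)/114 = 85/114 = 0.7456
  k = 3: (48 + 37 + 29)/114 = 114/114 = 1

Summary (fraction, with percent):

explained: PC1 0.4211 (42.11%), PC2 0.3246 (32.46%), PC3 0.2544 (25.44%);  cumulative: 0.4211, 0.7456, 1


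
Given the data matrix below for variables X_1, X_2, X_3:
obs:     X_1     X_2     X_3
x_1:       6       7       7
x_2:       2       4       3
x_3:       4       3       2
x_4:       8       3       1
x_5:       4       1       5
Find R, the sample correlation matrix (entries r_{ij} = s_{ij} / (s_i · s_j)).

Step 1 — column means:
  mean(X_1) = (6 + 2 + 4 + 8 + 4) / 5 = 24/5 = 4.8
  mean(X_2) = (7 + 4 + 3 + 3 + 1) / 5 = 18/5 = 3.6
  mean(X_3) = (7 + 3 + 2 + 1 + 5) / 5 = 18/5 = 3.6

Step 2 — sample variances and covariances s[i,j] = (1/(n-1)) · Σ_k (x_{k,i} - mean_i) · (x_{k,j} - mean_j), with n-1 = 4:
  s[X_1,X_1] = ((1.2)·(1.2) + (-2.8)·(-2.8) + (-0.8)·(-0.8) + (3.2)·(3.2) + (-0.8)·(-0.8)) / 4 = 20.8/4 = 5.2
  s[X_1,X_2] = ((1.2)·(3.4) + (-2.8)·(0.4) + (-0.8)·(-0.6) + (3.2)·(-0.6) + (-0.8)·(-2.6)) / 4 = 3.6/4 = 0.9
  s[X_1,X_3] = ((1.2)·(3.4) + (-2.8)·(-0.6) + (-0.8)·(-1.6) + (3.2)·(-2.6) + (-0.8)·(1.4)) / 4 = -2.4/4 = -0.6
  s[X_2,X_2] = ((3.4)·(3.4) + (0.4)·(0.4) + (-0.6)·(-0.6) + (-0.6)·(-0.6) + (-2.6)·(-2.6)) / 4 = 19.2/4 = 4.8
  s[X_2,X_3] = ((3.4)·(3.4) + (0.4)·(-0.6) + (-0.6)·(-1.6) + (-0.6)·(-2.6) + (-2.6)·(1.4)) / 4 = 10.2/4 = 2.55
  s[X_3,X_3] = ((3.4)·(3.4) + (-0.6)·(-0.6) + (-1.6)·(-1.6) + (-2.6)·(-2.6) + (1.4)·(1.4)) / 4 = 23.2/4 = 5.8
  Sample standard deviations s_i = √(s[i,i]):
  s(X_1) = √(5.2) = 2.2804
  s(X_2) = √(4.8) = 2.1909
  s(X_3) = √(5.8) = 2.4083

Step 3 — r_{ij} = s_{ij} / (s_i · s_j):
  r[X_1,X_1] = 1 (diagonal).
  r[X_1,X_2] = 0.9 / (2.2804 · 2.1909) = 0.9 / 4.996 = 0.1801
  r[X_1,X_3] = -0.6 / (2.2804 · 2.4083) = -0.6 / 5.4918 = -0.1093
  r[X_2,X_2] = 1 (diagonal).
  r[X_2,X_3] = 2.55 / (2.1909 · 2.4083) = 2.55 / 5.2764 = 0.4833
  r[X_3,X_3] = 1 (diagonal).

R is symmetric with unit diagonal. Assembling:

R = [[1, 0.1801, -0.1093],
 [0.1801, 1, 0.4833],
 [-0.1093, 0.4833, 1]]


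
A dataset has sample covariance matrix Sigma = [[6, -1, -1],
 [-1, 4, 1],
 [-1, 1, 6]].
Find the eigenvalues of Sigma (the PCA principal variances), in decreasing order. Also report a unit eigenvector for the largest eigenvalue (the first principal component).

Step 1 — characteristic polynomial p(λ) = det(λI - Sigma) = λ³ - tr·λ² + c_1·λ - det, where tr = trace, c_1 = sum of the principal 2×2 minors, det = det(Sigma):
  tr = 6 + 4 + 6 = 16,
  c_1 = (6·4 - (-1)²) + (6·6 - (-1)²) + (4·6 - (1)²) = 23 + 35 + 23 = 81,
  det = 6·(4·6 - (1)²) - (-1)·((-1)·6 - (1)·(-1)) + (-1)·((-1)·(1) - 4·(-1)) = 6·(23) - (-1)·(-5) + (-1)·(3) = 130.
  So p(λ) = λ³ - 16λ² + 81λ - 130.
Step 2 — look for an integer root (rational root theorem: any rational root is an integer divisor of 130). Testing λ = 5:
  p(5) = 125 - 400 + 405 - 130 = 0  ✓
  Dividing out (λ - 5): p(λ) = (λ - 5)(λ² - 11λ + 26).
Step 3 — remaining eigenvalues from the quadratic λ² - 11λ + 26 = 0:
  Δ = 11² - 4·26 = 121 - 104 = 17,  λ = (11 ± √17)/2 = (11 ± 4.1231)/2 ≈ 7.5616 or 3.4384.
  Sorted: λ_1 = 7.5616,  λ_2 = 5,  λ_3 = 3.4384  (check: sum = 16 = tr ✓).

Step 4 — unit eigenvector for λ_1 ≈ 7.5616: v spans the null space of (Sigma - λ_1 I), whose rows are
  r_1 = (-1.5616, -1, -1),  r_2 = (-1, -3.5616, 1),  r_3 = (-1, 1, -1.5616).
  v is orthogonal to every row, so take v ∝ r_1 × r_2 = ((-1)·(1) - (-1)·(-3.5616), (-1)·(-1) - (-1.5616)·(1), (-1.5616)·(-3.5616) - (-1)·(-1)) ≈ (-4.5616, 2.5616, 4.5616).
  Rescale (multiply by -1 so the first nonzero entry is positive): u = (4.5616, -2.5616, -4.5616).
  ||u|| = √((4.5616)² + (-2.5616)² + (-4.5616)²) = √(48.1771) ≈ 6.941,  v_1 = u/||u|| ≈ (0.6572, -0.369, -0.6572) (||v_1|| = 1).

λ_1 = 7.5616,  λ_2 = 5,  λ_3 = 3.4384;  v_1 ≈ (0.6572, -0.369, -0.6572)
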